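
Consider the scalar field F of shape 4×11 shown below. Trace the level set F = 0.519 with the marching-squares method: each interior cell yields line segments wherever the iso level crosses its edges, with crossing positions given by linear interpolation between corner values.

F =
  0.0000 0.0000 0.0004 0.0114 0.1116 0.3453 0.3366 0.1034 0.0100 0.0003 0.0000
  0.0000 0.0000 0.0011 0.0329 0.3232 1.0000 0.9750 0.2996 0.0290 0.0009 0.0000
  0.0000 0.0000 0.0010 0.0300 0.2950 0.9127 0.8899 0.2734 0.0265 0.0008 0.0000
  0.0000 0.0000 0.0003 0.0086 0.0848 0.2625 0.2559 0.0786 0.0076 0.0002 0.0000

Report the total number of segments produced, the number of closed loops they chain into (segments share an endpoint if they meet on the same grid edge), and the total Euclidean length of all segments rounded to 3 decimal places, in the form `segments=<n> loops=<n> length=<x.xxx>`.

cell (0,4): code 0100 → (0.265,5.000)–(1.000,4.289)
cell (0,5): code 1100 → (0.286,6.000)–(0.265,5.000)
cell (0,6): code 1000 → (1.000,6.675)–(0.286,6.000)
cell (1,4): code 0110 → (1.000,4.289)–(2.000,4.363)
cell (1,6): code 1001 → (2.000,6.602)–(1.000,6.675)
cell (2,4): code 0010 → (2.000,4.363)–(2.606,5.000)
cell (2,5): code 0011 → (2.606,5.000)–(2.585,6.000)
cell (2,6): code 0001 → (2.585,6.000)–(2.000,6.602)
total: 8 segments, chained into 1 closed loop(s), length Σ = 7.729151

segments=8 loops=1 length=7.729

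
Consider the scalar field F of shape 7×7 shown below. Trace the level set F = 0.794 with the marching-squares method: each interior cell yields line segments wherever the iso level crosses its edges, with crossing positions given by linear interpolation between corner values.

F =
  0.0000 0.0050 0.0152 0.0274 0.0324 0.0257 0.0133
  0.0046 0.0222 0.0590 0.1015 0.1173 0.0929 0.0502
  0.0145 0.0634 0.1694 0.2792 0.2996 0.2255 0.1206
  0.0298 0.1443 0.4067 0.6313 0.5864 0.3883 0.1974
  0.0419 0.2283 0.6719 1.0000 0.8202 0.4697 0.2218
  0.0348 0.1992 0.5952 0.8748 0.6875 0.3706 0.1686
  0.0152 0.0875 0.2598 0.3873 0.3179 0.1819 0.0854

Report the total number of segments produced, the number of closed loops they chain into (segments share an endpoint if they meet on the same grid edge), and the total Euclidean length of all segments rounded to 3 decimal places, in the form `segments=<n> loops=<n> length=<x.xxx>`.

segments=8 loops=1 length=5.116

cell (3,2): code 0100 → (3.441,3.000)–(4.000,2.372)
cell (3,3): code 1100 → (3.888,4.000)–(3.441,3.000)
cell (3,4): code 1000 → (4.000,4.075)–(3.888,4.000)
cell (4,2): code 0110 → (4.000,2.372)–(5.000,2.711)
cell (4,3): code 1011 → (5.000,3.431)–(4.197,4.000)
cell (4,4): code 0001 → (4.197,4.000)–(4.000,4.075)
cell (5,2): code 0010 → (5.000,2.711)–(5.166,3.000)
cell (5,3): code 0001 → (5.166,3.000)–(5.000,3.431)
total: 8 segments, chained into 1 closed loop(s), length Σ = 5.116209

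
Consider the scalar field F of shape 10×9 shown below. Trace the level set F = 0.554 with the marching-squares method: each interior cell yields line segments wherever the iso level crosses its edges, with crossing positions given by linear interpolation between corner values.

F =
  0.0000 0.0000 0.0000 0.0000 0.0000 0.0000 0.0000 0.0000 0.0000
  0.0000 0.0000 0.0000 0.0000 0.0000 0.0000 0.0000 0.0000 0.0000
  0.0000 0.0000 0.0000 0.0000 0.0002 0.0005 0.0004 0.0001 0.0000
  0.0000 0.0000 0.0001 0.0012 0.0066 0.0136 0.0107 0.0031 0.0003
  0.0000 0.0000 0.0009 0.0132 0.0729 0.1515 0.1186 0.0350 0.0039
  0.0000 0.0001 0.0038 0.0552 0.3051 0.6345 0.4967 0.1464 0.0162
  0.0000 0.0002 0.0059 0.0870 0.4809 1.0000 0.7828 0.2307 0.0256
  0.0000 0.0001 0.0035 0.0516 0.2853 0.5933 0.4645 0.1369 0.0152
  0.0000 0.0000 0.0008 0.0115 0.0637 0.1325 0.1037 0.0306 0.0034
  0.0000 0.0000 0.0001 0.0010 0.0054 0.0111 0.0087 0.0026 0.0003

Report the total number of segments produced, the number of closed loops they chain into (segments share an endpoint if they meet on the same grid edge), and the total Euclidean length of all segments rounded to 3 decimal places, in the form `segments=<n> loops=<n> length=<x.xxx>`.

cell (4,4): code 0100 → (4.833,5.000)–(5.000,4.756)
cell (4,5): code 1000 → (5.000,5.584)–(4.833,5.000)
cell (5,4): code 0110 → (5.000,4.756)–(6.000,4.141)
cell (5,5): code 1101 → (5.200,6.000)–(5.000,5.584)
cell (5,6): code 1000 → (6.000,6.414)–(5.200,6.000)
cell (6,4): code 0110 → (6.000,4.141)–(7.000,4.872)
cell (6,5): code 1011 → (7.000,5.305)–(6.719,6.000)
cell (6,6): code 0001 → (6.719,6.000)–(6.000,6.414)
cell (7,4): code 0010 → (7.000,4.872)–(7.085,5.000)
cell (7,5): code 0001 → (7.085,5.000)–(7.000,5.305)
total: 10 segments, chained into 1 closed loop(s), length Σ = 6.728092

segments=10 loops=1 length=6.728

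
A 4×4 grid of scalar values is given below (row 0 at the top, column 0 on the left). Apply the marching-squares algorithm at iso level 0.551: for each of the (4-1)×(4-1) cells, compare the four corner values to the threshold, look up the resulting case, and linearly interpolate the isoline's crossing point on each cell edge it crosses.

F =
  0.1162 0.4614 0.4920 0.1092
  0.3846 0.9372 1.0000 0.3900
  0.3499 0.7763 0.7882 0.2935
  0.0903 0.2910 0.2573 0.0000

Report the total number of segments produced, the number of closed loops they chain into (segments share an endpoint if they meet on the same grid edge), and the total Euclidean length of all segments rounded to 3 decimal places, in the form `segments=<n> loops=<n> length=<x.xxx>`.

cell (0,0): code 0100 → (0.188,1.000)–(1.000,0.301)
cell (0,1): code 1100 → (0.116,2.000)–(0.188,1.000)
cell (0,2): code 1000 → (1.000,2.736)–(0.116,2.000)
cell (1,0): code 0110 → (1.000,0.301)–(2.000,0.472)
cell (1,2): code 1001 → (2.000,2.479)–(1.000,2.736)
cell (2,0): code 0010 → (2.000,0.472)–(2.464,1.000)
cell (2,1): code 0011 → (2.464,1.000)–(2.447,2.000)
cell (2,2): code 0001 → (2.447,2.000)–(2.000,2.479)
total: 8 segments, chained into 1 closed loop(s), length Σ = 7.629634

segments=8 loops=1 length=7.630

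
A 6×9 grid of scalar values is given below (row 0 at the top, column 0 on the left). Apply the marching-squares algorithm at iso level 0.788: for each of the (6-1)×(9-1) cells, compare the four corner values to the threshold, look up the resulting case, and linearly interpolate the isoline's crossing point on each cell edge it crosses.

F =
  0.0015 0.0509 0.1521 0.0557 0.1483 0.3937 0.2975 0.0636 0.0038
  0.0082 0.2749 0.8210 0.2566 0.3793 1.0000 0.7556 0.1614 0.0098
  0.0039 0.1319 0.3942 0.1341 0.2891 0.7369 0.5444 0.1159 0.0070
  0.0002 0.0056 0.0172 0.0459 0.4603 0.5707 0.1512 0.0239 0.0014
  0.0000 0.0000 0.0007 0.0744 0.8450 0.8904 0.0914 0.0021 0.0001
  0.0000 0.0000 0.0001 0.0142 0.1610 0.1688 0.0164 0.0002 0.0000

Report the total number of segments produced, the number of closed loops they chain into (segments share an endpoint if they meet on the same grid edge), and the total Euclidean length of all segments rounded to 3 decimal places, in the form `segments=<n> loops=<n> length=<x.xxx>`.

segments=14 loops=3 length=6.662

cell (0,1): code 0100 → (0.951,2.000)–(1.000,1.940)
cell (0,2): code 1000 → (1.000,2.058)–(0.951,2.000)
cell (0,4): code 0100 → (0.650,5.000)–(1.000,4.658)
cell (0,5): code 1000 → (1.000,5.867)–(0.650,5.000)
cell (1,1): code 0010 → (1.000,1.940)–(1.077,2.000)
cell (1,2): code 0001 → (1.077,2.000)–(1.000,2.058)
cell (1,4): code 0010 → (1.000,4.658)–(1.806,5.000)
cell (1,5): code 0001 → (1.806,5.000)–(1.000,5.867)
cell (3,3): code 0100 → (3.852,4.000)–(4.000,3.926)
cell (3,4): code 1100 → (3.680,5.000)–(3.852,4.000)
cell (3,5): code 1000 → (4.000,5.128)–(3.680,5.000)
cell (4,3): code 0010 → (4.000,3.926)–(4.083,4.000)
cell (4,4): code 0011 → (4.083,4.000)–(4.142,5.000)
cell (4,5): code 0001 → (4.142,5.000)–(4.000,5.128)
total: 14 segments, chained into 3 closed loop(s), length Σ = 6.662399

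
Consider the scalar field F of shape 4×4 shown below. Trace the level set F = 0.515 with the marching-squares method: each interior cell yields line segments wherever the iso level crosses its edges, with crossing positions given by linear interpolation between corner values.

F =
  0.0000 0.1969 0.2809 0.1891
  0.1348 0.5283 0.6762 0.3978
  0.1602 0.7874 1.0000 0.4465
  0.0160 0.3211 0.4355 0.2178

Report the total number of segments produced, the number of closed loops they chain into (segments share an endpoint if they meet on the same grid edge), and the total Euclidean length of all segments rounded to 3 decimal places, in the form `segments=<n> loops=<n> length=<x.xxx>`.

segments=8 loops=1 length=6.939

cell (0,0): code 0100 → (0.960,1.000)–(1.000,0.966)
cell (0,1): code 1100 → (0.592,2.000)–(0.960,1.000)
cell (0,2): code 1000 → (1.000,2.579)–(0.592,2.000)
cell (1,0): code 0110 → (1.000,0.966)–(2.000,0.566)
cell (1,2): code 1001 → (2.000,2.876)–(1.000,2.579)
cell (2,0): code 0010 → (2.000,0.566)–(2.584,1.000)
cell (2,1): code 0011 → (2.584,1.000)–(2.859,2.000)
cell (2,2): code 0001 → (2.859,2.000)–(2.000,2.876)
total: 8 segments, chained into 1 closed loop(s), length Σ = 6.938815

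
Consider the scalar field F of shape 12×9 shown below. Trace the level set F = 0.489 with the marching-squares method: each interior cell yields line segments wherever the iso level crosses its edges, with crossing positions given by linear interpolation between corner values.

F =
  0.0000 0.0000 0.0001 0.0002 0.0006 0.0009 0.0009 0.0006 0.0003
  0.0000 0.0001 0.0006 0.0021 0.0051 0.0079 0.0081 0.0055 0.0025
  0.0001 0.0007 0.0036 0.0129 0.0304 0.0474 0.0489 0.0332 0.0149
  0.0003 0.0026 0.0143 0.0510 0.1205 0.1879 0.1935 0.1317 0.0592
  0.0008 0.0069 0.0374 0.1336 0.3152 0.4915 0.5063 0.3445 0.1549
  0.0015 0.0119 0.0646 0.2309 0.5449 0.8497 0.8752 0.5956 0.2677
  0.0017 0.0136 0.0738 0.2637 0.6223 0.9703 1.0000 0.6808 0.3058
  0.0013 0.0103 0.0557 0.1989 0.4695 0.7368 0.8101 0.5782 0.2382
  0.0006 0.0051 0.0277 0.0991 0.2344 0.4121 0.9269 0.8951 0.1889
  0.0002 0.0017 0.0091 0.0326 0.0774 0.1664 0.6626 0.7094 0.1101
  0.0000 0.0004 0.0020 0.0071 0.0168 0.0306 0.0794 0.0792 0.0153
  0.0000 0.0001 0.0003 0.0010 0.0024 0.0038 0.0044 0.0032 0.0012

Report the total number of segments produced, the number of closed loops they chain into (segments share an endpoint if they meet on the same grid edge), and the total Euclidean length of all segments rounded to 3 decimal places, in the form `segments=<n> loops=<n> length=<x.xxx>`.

segments=20 loops=1 length=15.077

cell (3,4): code 0100 → (3.992,5.000)–(4.000,4.986)
cell (3,5): code 1100 → (3.945,6.000)–(3.992,5.000)
cell (3,6): code 1000 → (4.000,6.107)–(3.945,6.000)
cell (4,3): code 0100 → (4.757,4.000)–(5.000,3.822)
cell (4,4): code 1110 → (4.000,4.986)–(4.757,4.000)
cell (4,6): code 1101 → (4.575,7.000)–(4.000,6.107)
cell (4,7): code 1000 → (5.000,7.325)–(4.575,7.000)
cell (5,3): code 0110 → (5.000,3.822)–(6.000,3.628)
cell (5,7): code 1001 → (6.000,7.511)–(5.000,7.325)
cell (6,3): code 0010 → (6.000,3.628)–(6.872,4.000)
cell (6,4): code 0111 → (6.872,4.000)–(7.000,4.073)
cell (6,7): code 1001 → (7.000,7.262)–(6.000,7.511)
cell (7,4): code 0010 → (7.000,4.073)–(7.763,5.000)
cell (7,5): code 0111 → (7.763,5.000)–(8.000,5.149)
cell (7,7): code 1001 → (8.000,7.575)–(7.000,7.262)
cell (8,5): code 0110 → (8.000,5.149)–(9.000,5.650)
cell (8,7): code 1001 → (9.000,7.368)–(8.000,7.575)
cell (9,5): code 0010 → (9.000,5.650)–(9.298,6.000)
cell (9,6): code 0011 → (9.298,6.000)–(9.350,7.000)
cell (9,7): code 0001 → (9.350,7.000)–(9.000,7.368)
total: 20 segments, chained into 1 closed loop(s), length Σ = 15.077277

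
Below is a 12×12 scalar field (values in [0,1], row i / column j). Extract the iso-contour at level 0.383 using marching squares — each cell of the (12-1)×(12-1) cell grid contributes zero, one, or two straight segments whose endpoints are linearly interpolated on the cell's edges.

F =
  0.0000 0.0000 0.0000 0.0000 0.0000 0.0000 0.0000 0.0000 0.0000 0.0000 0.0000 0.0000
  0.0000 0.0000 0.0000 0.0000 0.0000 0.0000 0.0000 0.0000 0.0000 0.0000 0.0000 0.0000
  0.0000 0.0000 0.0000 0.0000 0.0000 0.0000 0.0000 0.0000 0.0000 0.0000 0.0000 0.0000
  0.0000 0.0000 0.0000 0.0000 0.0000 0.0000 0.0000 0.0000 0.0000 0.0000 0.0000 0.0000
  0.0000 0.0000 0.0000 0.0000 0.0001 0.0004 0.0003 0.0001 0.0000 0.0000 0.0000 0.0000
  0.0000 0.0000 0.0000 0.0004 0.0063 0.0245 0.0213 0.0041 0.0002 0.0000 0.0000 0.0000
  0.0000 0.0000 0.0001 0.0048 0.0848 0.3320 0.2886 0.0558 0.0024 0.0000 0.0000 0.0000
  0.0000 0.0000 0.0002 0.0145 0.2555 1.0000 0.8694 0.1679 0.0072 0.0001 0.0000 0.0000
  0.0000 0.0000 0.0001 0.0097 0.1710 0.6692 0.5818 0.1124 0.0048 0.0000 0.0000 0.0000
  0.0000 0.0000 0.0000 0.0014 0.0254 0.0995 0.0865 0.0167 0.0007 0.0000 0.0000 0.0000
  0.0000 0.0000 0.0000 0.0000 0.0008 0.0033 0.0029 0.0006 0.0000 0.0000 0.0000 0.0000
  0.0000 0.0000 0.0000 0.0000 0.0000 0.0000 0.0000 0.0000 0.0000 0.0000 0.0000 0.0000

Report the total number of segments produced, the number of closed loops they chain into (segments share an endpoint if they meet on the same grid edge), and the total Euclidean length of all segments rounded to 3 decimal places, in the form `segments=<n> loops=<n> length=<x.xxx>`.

cell (6,4): code 0100 → (6.076,5.000)–(7.000,4.171)
cell (6,5): code 1100 → (6.163,6.000)–(6.076,5.000)
cell (6,6): code 1000 → (7.000,6.693)–(6.163,6.000)
cell (7,4): code 0110 → (7.000,4.171)–(8.000,4.426)
cell (7,6): code 1001 → (8.000,6.424)–(7.000,6.693)
cell (8,4): code 0010 → (8.000,4.426)–(8.502,5.000)
cell (8,5): code 0011 → (8.502,5.000)–(8.401,6.000)
cell (8,6): code 0001 → (8.401,6.000)–(8.000,6.424)
total: 8 segments, chained into 1 closed loop(s), length Σ = 7.751225

segments=8 loops=1 length=7.751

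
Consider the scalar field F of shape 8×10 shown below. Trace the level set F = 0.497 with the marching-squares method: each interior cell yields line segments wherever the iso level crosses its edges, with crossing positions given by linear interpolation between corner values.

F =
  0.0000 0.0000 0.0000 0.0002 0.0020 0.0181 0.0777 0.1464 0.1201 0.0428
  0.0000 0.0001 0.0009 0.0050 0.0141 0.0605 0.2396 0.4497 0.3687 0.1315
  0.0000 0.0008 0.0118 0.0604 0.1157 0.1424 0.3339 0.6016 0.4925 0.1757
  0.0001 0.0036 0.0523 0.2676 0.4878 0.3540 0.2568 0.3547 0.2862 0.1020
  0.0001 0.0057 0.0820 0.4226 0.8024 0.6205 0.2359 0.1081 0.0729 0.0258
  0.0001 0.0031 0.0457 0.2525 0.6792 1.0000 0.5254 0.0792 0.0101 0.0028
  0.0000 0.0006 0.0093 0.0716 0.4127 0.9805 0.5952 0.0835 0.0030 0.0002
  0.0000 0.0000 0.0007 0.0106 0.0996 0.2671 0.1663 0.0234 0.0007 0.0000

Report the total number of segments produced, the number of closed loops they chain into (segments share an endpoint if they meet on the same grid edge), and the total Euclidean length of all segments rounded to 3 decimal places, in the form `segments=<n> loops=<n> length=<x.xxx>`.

cell (1,6): code 0100 → (1.311,7.000)–(2.000,6.609)
cell (1,7): code 1000 → (2.000,7.959)–(1.311,7.000)
cell (2,6): code 0010 → (2.000,6.609)–(2.424,7.000)
cell (2,7): code 0001 → (2.424,7.000)–(2.000,7.959)
cell (3,3): code 0100 → (3.029,4.000)–(4.000,3.196)
cell (3,4): code 1100 → (3.537,5.000)–(3.029,4.000)
cell (3,5): code 1000 → (4.000,5.321)–(3.537,5.000)
cell (4,3): code 0110 → (4.000,3.196)–(5.000,3.573)
cell (4,5): code 1101 → (4.902,6.000)–(4.000,5.321)
cell (4,6): code 1000 → (5.000,6.064)–(4.902,6.000)
cell (5,3): code 0010 → (5.000,3.573)–(5.684,4.000)
cell (5,4): code 0111 → (5.684,4.000)–(6.000,4.148)
cell (5,6): code 1001 → (6.000,6.192)–(5.000,6.064)
cell (6,4): code 0010 → (6.000,4.148)–(6.678,5.000)
cell (6,5): code 0011 → (6.678,5.000)–(6.229,6.000)
cell (6,6): code 0001 → (6.229,6.000)–(6.000,6.192)
total: 16 segments, chained into 2 closed loop(s), length Σ = 13.503732

segments=16 loops=2 length=13.504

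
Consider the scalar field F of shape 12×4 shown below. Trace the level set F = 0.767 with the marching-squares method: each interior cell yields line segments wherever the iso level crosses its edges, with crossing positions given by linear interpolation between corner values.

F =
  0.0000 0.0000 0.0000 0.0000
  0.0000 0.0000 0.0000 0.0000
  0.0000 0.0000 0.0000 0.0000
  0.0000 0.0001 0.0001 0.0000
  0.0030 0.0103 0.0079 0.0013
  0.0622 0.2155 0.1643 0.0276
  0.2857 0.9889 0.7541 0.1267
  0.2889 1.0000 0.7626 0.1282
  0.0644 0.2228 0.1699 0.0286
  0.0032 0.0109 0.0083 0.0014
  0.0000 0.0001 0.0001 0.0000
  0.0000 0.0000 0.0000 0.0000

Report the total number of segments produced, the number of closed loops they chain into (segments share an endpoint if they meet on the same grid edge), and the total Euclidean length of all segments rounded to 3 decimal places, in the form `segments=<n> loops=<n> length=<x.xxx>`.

segments=6 loops=1 length=4.885

cell (5,0): code 0100 → (5.713,1.000)–(6.000,0.684)
cell (5,1): code 1000 → (6.000,1.945)–(5.713,1.000)
cell (6,0): code 0110 → (6.000,0.684)–(7.000,0.672)
cell (6,1): code 1001 → (7.000,1.981)–(6.000,1.945)
cell (7,0): code 0010 → (7.000,0.672)–(7.300,1.000)
cell (7,1): code 0001 → (7.300,1.000)–(7.000,1.981)
total: 6 segments, chained into 1 closed loop(s), length Σ = 4.885229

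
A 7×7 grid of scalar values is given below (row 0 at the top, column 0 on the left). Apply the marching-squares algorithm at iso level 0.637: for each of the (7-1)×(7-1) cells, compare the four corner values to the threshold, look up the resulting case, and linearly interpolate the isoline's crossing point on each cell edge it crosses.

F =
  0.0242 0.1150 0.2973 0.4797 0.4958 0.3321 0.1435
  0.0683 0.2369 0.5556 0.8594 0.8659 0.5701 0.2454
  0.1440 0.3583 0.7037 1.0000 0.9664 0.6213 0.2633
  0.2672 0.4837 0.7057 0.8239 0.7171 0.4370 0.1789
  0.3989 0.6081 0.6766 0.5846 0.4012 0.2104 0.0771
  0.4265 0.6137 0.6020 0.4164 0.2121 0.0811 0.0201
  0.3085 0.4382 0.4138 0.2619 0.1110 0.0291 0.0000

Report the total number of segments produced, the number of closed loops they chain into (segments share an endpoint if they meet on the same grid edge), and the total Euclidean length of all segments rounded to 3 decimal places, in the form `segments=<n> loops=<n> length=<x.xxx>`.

segments=14 loops=1 length=11.883

cell (0,2): code 0100 → (0.414,3.000)–(1.000,2.268)
cell (0,3): code 1100 → (0.382,4.000)–(0.414,3.000)
cell (0,4): code 1000 → (1.000,4.774)–(0.382,4.000)
cell (1,1): code 0100 → (1.550,2.000)–(2.000,1.807)
cell (1,2): code 1110 → (1.000,2.268)–(1.550,2.000)
cell (1,4): code 1001 → (2.000,4.955)–(1.000,4.774)
cell (2,1): code 0110 → (2.000,1.807)–(3.000,1.691)
cell (2,4): code 1001 → (3.000,4.286)–(2.000,4.955)
cell (3,1): code 0110 → (3.000,1.691)–(4.000,1.422)
cell (3,2): code 1011 → (4.000,2.430)–(3.781,3.000)
cell (3,3): code 0011 → (3.781,3.000)–(3.254,4.000)
cell (3,4): code 0001 → (3.254,4.000)–(3.000,4.286)
cell (4,1): code 0010 → (4.000,1.422)–(4.531,2.000)
cell (4,2): code 0001 → (4.531,2.000)–(4.000,2.430)
total: 14 segments, chained into 1 closed loop(s), length Σ = 11.882718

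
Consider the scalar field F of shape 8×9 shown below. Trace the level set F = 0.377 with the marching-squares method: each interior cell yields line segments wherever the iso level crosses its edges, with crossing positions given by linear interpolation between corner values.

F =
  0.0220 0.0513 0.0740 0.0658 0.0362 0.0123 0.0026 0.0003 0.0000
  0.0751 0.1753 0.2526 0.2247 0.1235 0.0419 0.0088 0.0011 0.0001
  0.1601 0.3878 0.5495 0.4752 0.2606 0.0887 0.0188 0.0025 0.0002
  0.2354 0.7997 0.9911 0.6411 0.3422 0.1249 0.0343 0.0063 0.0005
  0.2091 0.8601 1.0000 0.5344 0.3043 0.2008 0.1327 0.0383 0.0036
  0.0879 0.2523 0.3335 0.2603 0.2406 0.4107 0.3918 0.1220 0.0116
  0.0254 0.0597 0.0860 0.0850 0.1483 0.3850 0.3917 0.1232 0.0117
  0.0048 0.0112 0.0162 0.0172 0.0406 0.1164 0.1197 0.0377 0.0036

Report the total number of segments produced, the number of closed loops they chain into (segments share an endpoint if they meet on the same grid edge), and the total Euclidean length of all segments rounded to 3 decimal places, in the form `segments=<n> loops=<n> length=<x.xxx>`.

cell (1,0): code 0100 → (1.949,1.000)–(2.000,0.953)
cell (1,1): code 1100 → (1.419,2.000)–(1.949,1.000)
cell (1,2): code 1100 → (1.608,3.000)–(1.419,2.000)
cell (1,3): code 1000 → (2.000,3.458)–(1.608,3.000)
cell (2,0): code 0110 → (2.000,0.953)–(3.000,0.251)
cell (2,3): code 1001 → (3.000,3.884)–(2.000,3.458)
cell (3,0): code 0110 → (3.000,0.251)–(4.000,0.258)
cell (3,3): code 1001 → (4.000,3.684)–(3.000,3.884)
cell (4,0): code 0010 → (4.000,0.258)–(4.795,1.000)
cell (4,1): code 0011 → (4.795,1.000)–(4.935,2.000)
cell (4,2): code 0011 → (4.935,2.000)–(4.574,3.000)
cell (4,3): code 0001 → (4.574,3.000)–(4.000,3.684)
cell (4,4): code 0100 → (4.839,5.000)–(5.000,4.802)
cell (4,5): code 1100 → (4.943,6.000)–(4.839,5.000)
cell (4,6): code 1000 → (5.000,6.055)–(4.943,6.000)
cell (5,4): code 0110 → (5.000,4.802)–(6.000,4.966)
cell (5,6): code 1001 → (6.000,6.055)–(5.000,6.055)
cell (6,4): code 0010 → (6.000,4.966)–(6.030,5.000)
cell (6,5): code 0011 → (6.030,5.000)–(6.054,6.000)
cell (6,6): code 0001 → (6.054,6.000)–(6.000,6.055)
total: 20 segments, chained into 2 closed loop(s), length Σ = 15.678393

segments=20 loops=2 length=15.678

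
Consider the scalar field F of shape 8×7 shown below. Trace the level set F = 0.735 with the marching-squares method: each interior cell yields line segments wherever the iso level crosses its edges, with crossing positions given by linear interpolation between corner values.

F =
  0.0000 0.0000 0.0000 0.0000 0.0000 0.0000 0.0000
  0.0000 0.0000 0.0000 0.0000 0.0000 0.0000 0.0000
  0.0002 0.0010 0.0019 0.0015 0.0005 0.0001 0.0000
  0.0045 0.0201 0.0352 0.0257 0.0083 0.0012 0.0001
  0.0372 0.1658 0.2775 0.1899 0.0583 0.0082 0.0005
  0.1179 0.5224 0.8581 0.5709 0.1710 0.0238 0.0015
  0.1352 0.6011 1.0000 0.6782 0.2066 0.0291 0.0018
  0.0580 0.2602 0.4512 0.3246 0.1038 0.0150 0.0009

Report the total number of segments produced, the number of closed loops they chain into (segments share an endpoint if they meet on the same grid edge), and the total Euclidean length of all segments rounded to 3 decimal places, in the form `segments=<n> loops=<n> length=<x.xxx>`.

cell (4,1): code 0100 → (4.788,2.000)–(5.000,1.633)
cell (4,2): code 1000 → (5.000,2.429)–(4.788,2.000)
cell (5,1): code 0110 → (5.000,1.633)–(6.000,1.336)
cell (5,2): code 1001 → (6.000,2.823)–(5.000,2.429)
cell (6,1): code 0010 → (6.000,1.336)–(6.483,2.000)
cell (6,2): code 0001 → (6.483,2.000)–(6.000,2.823)
total: 6 segments, chained into 1 closed loop(s), length Σ = 4.796165

segments=6 loops=1 length=4.796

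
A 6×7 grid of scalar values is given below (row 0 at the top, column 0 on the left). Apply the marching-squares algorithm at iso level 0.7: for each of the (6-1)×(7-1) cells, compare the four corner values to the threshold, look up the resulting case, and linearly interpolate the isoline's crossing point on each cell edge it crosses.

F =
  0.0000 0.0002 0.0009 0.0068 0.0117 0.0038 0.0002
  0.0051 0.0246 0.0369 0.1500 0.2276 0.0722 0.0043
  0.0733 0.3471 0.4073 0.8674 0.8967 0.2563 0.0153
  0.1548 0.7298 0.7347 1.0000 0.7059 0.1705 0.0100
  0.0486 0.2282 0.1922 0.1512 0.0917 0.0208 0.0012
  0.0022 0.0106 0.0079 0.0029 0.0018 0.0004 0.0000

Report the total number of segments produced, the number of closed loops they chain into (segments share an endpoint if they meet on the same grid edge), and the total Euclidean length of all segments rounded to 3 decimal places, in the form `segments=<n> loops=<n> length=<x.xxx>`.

segments=12 loops=1 length=8.285

cell (1,2): code 0100 → (1.767,3.000)–(2.000,2.636)
cell (1,3): code 1100 → (1.706,4.000)–(1.767,3.000)
cell (1,4): code 1000 → (2.000,4.307)–(1.706,4.000)
cell (2,0): code 0100 → (2.922,1.000)–(3.000,0.948)
cell (2,1): code 1100 → (2.894,2.000)–(2.922,1.000)
cell (2,2): code 1110 → (2.000,2.636)–(2.894,2.000)
cell (2,4): code 1001 → (3.000,4.011)–(2.000,4.307)
cell (3,0): code 0010 → (3.000,0.948)–(3.059,1.000)
cell (3,1): code 0011 → (3.059,1.000)–(3.064,2.000)
cell (3,2): code 0011 → (3.064,2.000)–(3.353,3.000)
cell (3,3): code 0011 → (3.353,3.000)–(3.010,4.000)
cell (3,4): code 0001 → (3.010,4.000)–(3.000,4.011)
total: 12 segments, chained into 1 closed loop(s), length Σ = 8.285329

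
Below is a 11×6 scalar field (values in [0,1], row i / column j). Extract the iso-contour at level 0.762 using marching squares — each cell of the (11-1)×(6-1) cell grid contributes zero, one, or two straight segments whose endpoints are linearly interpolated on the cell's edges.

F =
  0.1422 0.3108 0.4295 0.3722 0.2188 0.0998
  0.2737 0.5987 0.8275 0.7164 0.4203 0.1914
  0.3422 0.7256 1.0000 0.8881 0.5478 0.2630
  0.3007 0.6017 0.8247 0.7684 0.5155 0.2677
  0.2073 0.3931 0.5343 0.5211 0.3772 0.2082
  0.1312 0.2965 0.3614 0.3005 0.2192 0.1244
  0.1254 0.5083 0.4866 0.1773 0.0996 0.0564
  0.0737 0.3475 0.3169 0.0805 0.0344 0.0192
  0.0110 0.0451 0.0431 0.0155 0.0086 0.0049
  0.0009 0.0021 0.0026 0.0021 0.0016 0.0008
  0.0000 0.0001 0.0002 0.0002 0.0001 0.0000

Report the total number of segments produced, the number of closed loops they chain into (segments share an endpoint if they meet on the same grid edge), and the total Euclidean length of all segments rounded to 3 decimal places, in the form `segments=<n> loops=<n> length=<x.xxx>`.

segments=10 loops=1 length=7.036

cell (0,1): code 0100 → (0.835,2.000)–(1.000,1.714)
cell (0,2): code 1000 → (1.000,2.590)–(0.835,2.000)
cell (1,1): code 0110 → (1.000,1.714)–(2.000,1.133)
cell (1,2): code 1101 → (1.266,3.000)–(1.000,2.590)
cell (1,3): code 1000 → (2.000,3.371)–(1.266,3.000)
cell (2,1): code 0110 → (2.000,1.133)–(3.000,1.719)
cell (2,3): code 1001 → (3.000,3.025)–(2.000,3.371)
cell (3,1): code 0010 → (3.000,1.719)–(3.216,2.000)
cell (3,2): code 0011 → (3.216,2.000)–(3.026,3.000)
cell (3,3): code 0001 → (3.026,3.000)–(3.000,3.025)
total: 10 segments, chained into 1 closed loop(s), length Σ = 7.036007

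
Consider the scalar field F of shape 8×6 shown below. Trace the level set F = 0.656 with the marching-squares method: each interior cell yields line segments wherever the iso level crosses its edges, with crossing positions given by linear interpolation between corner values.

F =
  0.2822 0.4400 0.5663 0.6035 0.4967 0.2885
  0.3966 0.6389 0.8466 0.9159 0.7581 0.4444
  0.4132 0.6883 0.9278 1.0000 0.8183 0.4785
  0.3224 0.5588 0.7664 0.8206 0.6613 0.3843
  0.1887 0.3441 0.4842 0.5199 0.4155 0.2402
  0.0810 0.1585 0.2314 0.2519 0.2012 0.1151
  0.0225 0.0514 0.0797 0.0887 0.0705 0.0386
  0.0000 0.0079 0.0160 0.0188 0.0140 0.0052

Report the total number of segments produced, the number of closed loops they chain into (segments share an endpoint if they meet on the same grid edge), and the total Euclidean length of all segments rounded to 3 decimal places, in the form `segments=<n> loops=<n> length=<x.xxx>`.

cell (0,1): code 0100 → (0.320,2.000)–(1.000,1.082)
cell (0,2): code 1100 → (0.168,3.000)–(0.320,2.000)
cell (0,3): code 1100 → (0.609,4.000)–(0.168,3.000)
cell (0,4): code 1000 → (1.000,4.325)–(0.609,4.000)
cell (1,0): code 0100 → (1.346,1.000)–(2.000,0.883)
cell (1,1): code 1110 → (1.000,1.082)–(1.346,1.000)
cell (1,4): code 1001 → (2.000,4.478)–(1.000,4.325)
cell (2,0): code 0010 → (2.000,0.883)–(2.249,1.000)
cell (2,1): code 0111 → (2.249,1.000)–(3.000,1.468)
cell (2,4): code 1001 → (3.000,4.019)–(2.000,4.478)
cell (3,1): code 0010 → (3.000,1.468)–(3.391,2.000)
cell (3,2): code 0011 → (3.391,2.000)–(3.547,3.000)
cell (3,3): code 0011 → (3.547,3.000)–(3.022,4.000)
cell (3,4): code 0001 → (3.022,4.000)–(3.000,4.019)
total: 14 segments, chained into 1 closed loop(s), length Σ = 10.878113

segments=14 loops=1 length=10.878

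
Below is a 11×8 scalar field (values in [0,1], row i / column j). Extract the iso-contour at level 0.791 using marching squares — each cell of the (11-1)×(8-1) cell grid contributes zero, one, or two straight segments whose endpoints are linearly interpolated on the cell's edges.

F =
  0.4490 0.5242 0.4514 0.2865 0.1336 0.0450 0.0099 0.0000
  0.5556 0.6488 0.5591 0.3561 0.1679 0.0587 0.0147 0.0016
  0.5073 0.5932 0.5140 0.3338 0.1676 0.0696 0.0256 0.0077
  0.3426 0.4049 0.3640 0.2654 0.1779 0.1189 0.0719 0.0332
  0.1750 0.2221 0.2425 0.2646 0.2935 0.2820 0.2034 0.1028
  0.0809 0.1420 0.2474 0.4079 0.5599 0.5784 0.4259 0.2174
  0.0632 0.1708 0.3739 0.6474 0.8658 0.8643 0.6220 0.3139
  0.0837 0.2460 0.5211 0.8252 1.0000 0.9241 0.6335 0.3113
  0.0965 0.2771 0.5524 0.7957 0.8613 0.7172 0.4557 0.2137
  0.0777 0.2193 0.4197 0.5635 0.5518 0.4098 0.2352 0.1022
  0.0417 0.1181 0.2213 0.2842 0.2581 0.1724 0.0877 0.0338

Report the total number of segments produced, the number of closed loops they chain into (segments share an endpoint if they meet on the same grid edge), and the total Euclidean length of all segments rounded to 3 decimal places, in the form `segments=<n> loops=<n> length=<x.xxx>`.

segments=12 loops=1 length=8.099

cell (5,3): code 0100 → (5.755,4.000)–(6.000,3.658)
cell (5,4): code 1100 → (5.744,5.000)–(5.755,4.000)
cell (5,5): code 1000 → (6.000,5.303)–(5.744,5.000)
cell (6,2): code 0100 → (6.808,3.000)–(7.000,2.888)
cell (6,3): code 1110 → (6.000,3.658)–(6.808,3.000)
cell (6,5): code 1001 → (7.000,5.458)–(6.000,5.303)
cell (7,2): code 0110 → (7.000,2.888)–(8.000,2.981)
cell (7,4): code 1011 → (8.000,4.488)–(7.643,5.000)
cell (7,5): code 0001 → (7.643,5.000)–(7.000,5.458)
cell (8,2): code 0010 → (8.000,2.981)–(8.020,3.000)
cell (8,3): code 0011 → (8.020,3.000)–(8.227,4.000)
cell (8,4): code 0001 → (8.227,4.000)–(8.000,4.488)
total: 12 segments, chained into 1 closed loop(s), length Σ = 8.099167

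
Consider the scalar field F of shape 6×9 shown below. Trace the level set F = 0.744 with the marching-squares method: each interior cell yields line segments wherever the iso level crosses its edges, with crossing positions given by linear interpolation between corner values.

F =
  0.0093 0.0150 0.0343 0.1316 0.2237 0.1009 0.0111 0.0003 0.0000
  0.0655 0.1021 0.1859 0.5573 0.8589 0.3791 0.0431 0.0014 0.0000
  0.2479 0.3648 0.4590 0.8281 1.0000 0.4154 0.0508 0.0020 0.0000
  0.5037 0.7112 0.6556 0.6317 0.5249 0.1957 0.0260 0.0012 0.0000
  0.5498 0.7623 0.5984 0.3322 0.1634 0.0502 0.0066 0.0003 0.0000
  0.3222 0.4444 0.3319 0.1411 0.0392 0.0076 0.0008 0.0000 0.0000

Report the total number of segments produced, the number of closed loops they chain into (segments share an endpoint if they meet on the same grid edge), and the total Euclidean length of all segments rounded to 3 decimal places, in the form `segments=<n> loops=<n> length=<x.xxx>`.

cell (0,3): code 0100 → (0.819,4.000)–(1.000,3.619)
cell (0,4): code 1000 → (1.000,4.239)–(0.819,4.000)
cell (1,2): code 0100 → (1.689,3.000)–(2.000,2.772)
cell (1,3): code 1110 → (1.000,3.619)–(1.689,3.000)
cell (1,4): code 1001 → (2.000,4.438)–(1.000,4.239)
cell (2,2): code 0010 → (2.000,2.772)–(2.428,3.000)
cell (2,3): code 0011 → (2.428,3.000)–(2.539,4.000)
cell (2,4): code 0001 → (2.539,4.000)–(2.000,4.438)
cell (3,0): code 0100 → (3.642,1.000)–(4.000,0.914)
cell (3,1): code 1000 → (4.000,1.112)–(3.642,1.000)
cell (4,0): code 0010 → (4.000,0.914)–(4.058,1.000)
cell (4,1): code 0001 → (4.058,1.000)–(4.000,1.112)
total: 12 segments, chained into 2 closed loop(s), length Σ = 6.211242

segments=12 loops=2 length=6.211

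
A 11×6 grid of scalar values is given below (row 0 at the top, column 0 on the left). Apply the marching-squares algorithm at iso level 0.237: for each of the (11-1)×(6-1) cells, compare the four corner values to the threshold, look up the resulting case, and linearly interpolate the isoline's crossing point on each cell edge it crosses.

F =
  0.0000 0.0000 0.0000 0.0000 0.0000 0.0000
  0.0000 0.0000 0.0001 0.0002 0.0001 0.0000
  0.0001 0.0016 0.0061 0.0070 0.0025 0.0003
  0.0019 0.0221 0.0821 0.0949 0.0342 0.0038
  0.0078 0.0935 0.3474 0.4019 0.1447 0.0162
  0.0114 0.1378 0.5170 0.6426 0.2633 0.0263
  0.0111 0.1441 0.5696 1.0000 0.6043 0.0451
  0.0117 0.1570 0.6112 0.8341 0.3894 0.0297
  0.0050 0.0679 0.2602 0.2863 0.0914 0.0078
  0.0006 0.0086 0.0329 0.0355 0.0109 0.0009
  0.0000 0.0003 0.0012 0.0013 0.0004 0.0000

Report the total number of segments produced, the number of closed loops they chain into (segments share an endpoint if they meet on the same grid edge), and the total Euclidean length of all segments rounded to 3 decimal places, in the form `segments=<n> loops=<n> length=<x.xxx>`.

segments=16 loops=1 length=13.026

cell (3,1): code 0100 → (3.584,2.000)–(4.000,1.565)
cell (3,2): code 1100 → (3.463,3.000)–(3.584,2.000)
cell (3,3): code 1000 → (4.000,3.641)–(3.463,3.000)
cell (4,1): code 0110 → (4.000,1.565)–(5.000,1.262)
cell (4,3): code 1101 → (4.778,4.000)–(4.000,3.641)
cell (4,4): code 1000 → (5.000,4.111)–(4.778,4.000)
cell (5,1): code 0110 → (5.000,1.262)–(6.000,1.218)
cell (5,4): code 1001 → (6.000,4.657)–(5.000,4.111)
cell (6,1): code 0110 → (6.000,1.218)–(7.000,1.176)
cell (6,4): code 1001 → (7.000,4.424)–(6.000,4.657)
cell (7,1): code 0110 → (7.000,1.176)–(8.000,1.879)
cell (7,3): code 1011 → (8.000,3.253)–(7.511,4.000)
cell (7,4): code 0001 → (7.511,4.000)–(7.000,4.424)
cell (8,1): code 0010 → (8.000,1.879)–(8.102,2.000)
cell (8,2): code 0011 → (8.102,2.000)–(8.197,3.000)
cell (8,3): code 0001 → (8.197,3.000)–(8.000,3.253)
total: 16 segments, chained into 1 closed loop(s), length Σ = 13.025609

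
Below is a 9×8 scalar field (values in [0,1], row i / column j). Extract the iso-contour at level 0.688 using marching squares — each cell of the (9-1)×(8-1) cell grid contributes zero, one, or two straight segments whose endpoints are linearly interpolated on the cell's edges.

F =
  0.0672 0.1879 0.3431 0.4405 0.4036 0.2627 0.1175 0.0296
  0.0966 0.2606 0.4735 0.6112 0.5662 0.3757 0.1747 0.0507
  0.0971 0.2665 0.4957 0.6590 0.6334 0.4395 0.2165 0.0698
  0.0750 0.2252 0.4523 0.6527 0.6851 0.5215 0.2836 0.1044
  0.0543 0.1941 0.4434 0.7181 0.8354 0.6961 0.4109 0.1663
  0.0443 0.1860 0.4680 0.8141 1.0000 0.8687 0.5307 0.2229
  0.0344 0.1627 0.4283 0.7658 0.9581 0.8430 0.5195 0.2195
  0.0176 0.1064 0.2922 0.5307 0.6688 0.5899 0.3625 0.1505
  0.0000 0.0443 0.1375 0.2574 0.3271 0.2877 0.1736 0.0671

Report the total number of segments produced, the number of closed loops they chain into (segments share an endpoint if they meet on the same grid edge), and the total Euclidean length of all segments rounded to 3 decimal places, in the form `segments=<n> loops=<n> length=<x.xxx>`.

segments=12 loops=1 length=10.585

cell (3,2): code 0100 → (3.540,3.000)–(4.000,2.890)
cell (3,3): code 1100 → (3.019,4.000)–(3.540,3.000)
cell (3,4): code 1100 → (3.954,5.000)–(3.019,4.000)
cell (3,5): code 1000 → (4.000,5.028)–(3.954,5.000)
cell (4,2): code 0110 → (4.000,2.890)–(5.000,2.636)
cell (4,5): code 1001 → (5.000,5.535)–(4.000,5.028)
cell (5,2): code 0110 → (5.000,2.636)–(6.000,2.769)
cell (5,5): code 1001 → (6.000,5.479)–(5.000,5.535)
cell (6,2): code 0010 → (6.000,2.769)–(6.331,3.000)
cell (6,3): code 0011 → (6.331,3.000)–(6.934,4.000)
cell (6,4): code 0011 → (6.934,4.000)–(6.612,5.000)
cell (6,5): code 0001 → (6.612,5.000)–(6.000,5.479)
total: 12 segments, chained into 1 closed loop(s), length Σ = 10.585394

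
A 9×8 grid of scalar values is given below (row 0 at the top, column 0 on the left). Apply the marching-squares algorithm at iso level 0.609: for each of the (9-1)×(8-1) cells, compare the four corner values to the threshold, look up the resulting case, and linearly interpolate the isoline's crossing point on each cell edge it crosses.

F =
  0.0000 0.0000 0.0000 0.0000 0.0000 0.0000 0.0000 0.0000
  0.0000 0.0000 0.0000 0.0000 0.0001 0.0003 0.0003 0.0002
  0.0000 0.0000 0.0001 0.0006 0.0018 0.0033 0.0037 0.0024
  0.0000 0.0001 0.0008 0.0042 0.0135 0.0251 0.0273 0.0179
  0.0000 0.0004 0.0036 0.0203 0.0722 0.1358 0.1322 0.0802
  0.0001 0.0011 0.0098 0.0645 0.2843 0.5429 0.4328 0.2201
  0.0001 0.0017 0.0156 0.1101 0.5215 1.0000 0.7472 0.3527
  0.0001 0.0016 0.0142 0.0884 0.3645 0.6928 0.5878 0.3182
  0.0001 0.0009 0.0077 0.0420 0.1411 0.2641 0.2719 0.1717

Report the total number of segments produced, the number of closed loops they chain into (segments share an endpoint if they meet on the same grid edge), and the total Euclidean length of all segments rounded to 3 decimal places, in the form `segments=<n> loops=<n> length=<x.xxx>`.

cell (5,4): code 0100 → (5.145,5.000)–(6.000,4.183)
cell (5,5): code 1100 → (5.560,6.000)–(5.145,5.000)
cell (5,6): code 1000 → (6.000,6.350)–(5.560,6.000)
cell (6,4): code 0110 → (6.000,4.183)–(7.000,4.745)
cell (6,5): code 1011 → (7.000,5.798)–(6.867,6.000)
cell (6,6): code 0001 → (6.867,6.000)–(6.000,6.350)
cell (7,4): code 0010 → (7.000,4.745)–(7.195,5.000)
cell (7,5): code 0001 → (7.195,5.000)–(7.000,5.798)
total: 8 segments, chained into 1 closed loop(s), length Σ = 6.295171

segments=8 loops=1 length=6.295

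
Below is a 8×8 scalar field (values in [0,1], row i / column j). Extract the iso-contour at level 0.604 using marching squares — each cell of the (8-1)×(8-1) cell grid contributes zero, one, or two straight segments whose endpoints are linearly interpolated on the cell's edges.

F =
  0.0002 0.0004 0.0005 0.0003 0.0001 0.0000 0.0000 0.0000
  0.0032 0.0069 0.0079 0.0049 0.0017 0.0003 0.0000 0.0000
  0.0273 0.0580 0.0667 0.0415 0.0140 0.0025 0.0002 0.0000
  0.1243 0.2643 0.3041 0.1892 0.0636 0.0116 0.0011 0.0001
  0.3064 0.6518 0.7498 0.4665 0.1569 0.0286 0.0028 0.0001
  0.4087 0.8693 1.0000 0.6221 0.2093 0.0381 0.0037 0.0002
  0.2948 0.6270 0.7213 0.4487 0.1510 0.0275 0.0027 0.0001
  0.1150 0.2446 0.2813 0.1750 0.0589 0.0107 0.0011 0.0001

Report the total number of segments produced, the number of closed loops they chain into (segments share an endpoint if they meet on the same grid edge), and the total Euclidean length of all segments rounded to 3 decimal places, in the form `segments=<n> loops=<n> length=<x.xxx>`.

cell (3,0): code 0100 → (3.877,1.000)–(4.000,0.862)
cell (3,1): code 1100 → (3.673,2.000)–(3.877,1.000)
cell (3,2): code 1000 → (4.000,2.515)–(3.673,2.000)
cell (4,0): code 0110 → (4.000,0.862)–(5.000,0.424)
cell (4,2): code 1101 → (4.884,3.000)–(4.000,2.515)
cell (4,3): code 1000 → (5.000,3.044)–(4.884,3.000)
cell (5,0): code 0110 → (5.000,0.424)–(6.000,0.931)
cell (5,2): code 1011 → (6.000,2.430)–(5.104,3.000)
cell (5,3): code 0001 → (5.104,3.000)–(5.000,3.044)
cell (6,0): code 0010 → (6.000,0.931)–(6.060,1.000)
cell (6,1): code 0011 → (6.060,1.000)–(6.267,2.000)
cell (6,2): code 0001 → (6.267,2.000)–(6.000,2.430)
total: 12 segments, chained into 1 closed loop(s), length Σ = 7.954545

segments=12 loops=1 length=7.955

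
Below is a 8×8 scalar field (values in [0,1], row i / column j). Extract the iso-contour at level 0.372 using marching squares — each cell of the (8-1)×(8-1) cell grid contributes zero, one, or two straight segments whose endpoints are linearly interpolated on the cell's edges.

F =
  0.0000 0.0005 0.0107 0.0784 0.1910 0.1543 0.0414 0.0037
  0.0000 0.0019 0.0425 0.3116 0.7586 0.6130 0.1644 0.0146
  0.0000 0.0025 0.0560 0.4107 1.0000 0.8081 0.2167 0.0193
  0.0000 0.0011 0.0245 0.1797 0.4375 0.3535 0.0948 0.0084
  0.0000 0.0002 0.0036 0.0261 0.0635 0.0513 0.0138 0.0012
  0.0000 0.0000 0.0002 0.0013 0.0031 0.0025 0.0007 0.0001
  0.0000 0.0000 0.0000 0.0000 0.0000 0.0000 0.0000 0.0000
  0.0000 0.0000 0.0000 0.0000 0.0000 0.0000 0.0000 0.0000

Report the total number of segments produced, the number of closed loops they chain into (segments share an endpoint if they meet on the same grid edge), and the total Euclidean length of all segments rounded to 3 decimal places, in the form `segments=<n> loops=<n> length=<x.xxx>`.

cell (0,3): code 0100 → (0.319,4.000)–(1.000,3.135)
cell (0,4): code 1100 → (0.475,5.000)–(0.319,4.000)
cell (0,5): code 1000 → (1.000,5.537)–(0.475,5.000)
cell (1,2): code 0100 → (1.609,3.000)–(2.000,2.891)
cell (1,3): code 1110 → (1.000,3.135)–(1.609,3.000)
cell (1,5): code 1001 → (2.000,5.737)–(1.000,5.537)
cell (2,2): code 0010 → (2.000,2.891)–(2.168,3.000)
cell (2,3): code 0111 → (2.168,3.000)–(3.000,3.746)
cell (2,4): code 1011 → (3.000,4.780)–(2.959,5.000)
cell (2,5): code 0001 → (2.959,5.000)–(2.000,5.737)
cell (3,3): code 0010 → (3.000,3.746)–(3.175,4.000)
cell (3,4): code 0001 → (3.175,4.000)–(3.000,4.780)
total: 12 segments, chained into 1 closed loop(s), length Σ = 8.773363

segments=12 loops=1 length=8.773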